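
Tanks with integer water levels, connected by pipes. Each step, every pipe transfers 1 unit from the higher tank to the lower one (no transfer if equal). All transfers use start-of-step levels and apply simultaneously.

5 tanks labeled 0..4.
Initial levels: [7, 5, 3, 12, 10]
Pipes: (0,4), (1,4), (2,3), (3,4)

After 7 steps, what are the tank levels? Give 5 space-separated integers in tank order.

Step 1: flows [4->0,4->1,3->2,3->4] -> levels [8 6 4 10 9]
Step 2: flows [4->0,4->1,3->2,3->4] -> levels [9 7 5 8 8]
Step 3: flows [0->4,4->1,3->2,3=4] -> levels [8 8 6 7 8]
Step 4: flows [0=4,1=4,3->2,4->3] -> levels [8 8 7 7 7]
Step 5: flows [0->4,1->4,2=3,3=4] -> levels [7 7 7 7 9]
Step 6: flows [4->0,4->1,2=3,4->3] -> levels [8 8 7 8 6]
Step 7: flows [0->4,1->4,3->2,3->4] -> levels [7 7 8 6 9]

Answer: 7 7 8 6 9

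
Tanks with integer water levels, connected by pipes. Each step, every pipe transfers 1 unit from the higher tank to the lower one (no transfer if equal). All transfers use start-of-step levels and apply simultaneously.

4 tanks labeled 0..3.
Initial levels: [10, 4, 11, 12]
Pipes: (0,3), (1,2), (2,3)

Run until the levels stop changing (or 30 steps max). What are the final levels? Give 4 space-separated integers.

Answer: 9 10 8 10

Derivation:
Step 1: flows [3->0,2->1,3->2] -> levels [11 5 11 10]
Step 2: flows [0->3,2->1,2->3] -> levels [10 6 9 12]
Step 3: flows [3->0,2->1,3->2] -> levels [11 7 9 10]
Step 4: flows [0->3,2->1,3->2] -> levels [10 8 9 10]
Step 5: flows [0=3,2->1,3->2] -> levels [10 9 9 9]
Step 6: flows [0->3,1=2,2=3] -> levels [9 9 9 10]
Step 7: flows [3->0,1=2,3->2] -> levels [10 9 10 8]
Step 8: flows [0->3,2->1,2->3] -> levels [9 10 8 10]
Step 9: flows [3->0,1->2,3->2] -> levels [10 9 10 8]
  -> period-2 cycle: step 9 state = step 7 state; never stabilizes
  -> state at step 30: (30-7) mod 2 = 1, same as step 8 -> [9 10 8 10]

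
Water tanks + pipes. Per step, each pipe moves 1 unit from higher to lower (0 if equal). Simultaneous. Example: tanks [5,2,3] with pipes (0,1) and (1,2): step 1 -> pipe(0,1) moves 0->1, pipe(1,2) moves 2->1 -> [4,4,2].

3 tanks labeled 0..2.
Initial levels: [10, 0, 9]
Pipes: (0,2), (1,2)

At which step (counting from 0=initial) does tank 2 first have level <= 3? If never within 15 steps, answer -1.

Step 1: flows [0->2,2->1] -> levels [9 1 9]
Step 2: flows [0=2,2->1] -> levels [9 2 8]
Step 3: flows [0->2,2->1] -> levels [8 3 8]
Step 4: flows [0=2,2->1] -> levels [8 4 7]
Step 5: flows [0->2,2->1] -> levels [7 5 7]
Step 6: flows [0=2,2->1] -> levels [7 6 6]
Step 7: flows [0->2,1=2] -> levels [6 6 7]
Step 8: flows [2->0,2->1] -> levels [7 7 5]
Step 9: flows [0->2,1->2] -> levels [6 6 7]
  -> period-2 cycle (repeats step 7); tank 2 never drops to <=3
Tank 2 never reaches <=3 within 15 steps

Answer: -1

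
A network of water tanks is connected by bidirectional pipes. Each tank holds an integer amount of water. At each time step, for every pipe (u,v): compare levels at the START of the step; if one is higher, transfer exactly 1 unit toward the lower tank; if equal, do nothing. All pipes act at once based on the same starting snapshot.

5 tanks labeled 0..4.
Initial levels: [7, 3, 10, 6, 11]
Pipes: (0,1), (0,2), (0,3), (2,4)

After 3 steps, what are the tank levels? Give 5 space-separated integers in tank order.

Answer: 6 6 9 7 9

Derivation:
Step 1: flows [0->1,2->0,0->3,4->2] -> levels [6 4 10 7 10]
Step 2: flows [0->1,2->0,3->0,2=4] -> levels [7 5 9 6 10]
Step 3: flows [0->1,2->0,0->3,4->2] -> levels [6 6 9 7 9]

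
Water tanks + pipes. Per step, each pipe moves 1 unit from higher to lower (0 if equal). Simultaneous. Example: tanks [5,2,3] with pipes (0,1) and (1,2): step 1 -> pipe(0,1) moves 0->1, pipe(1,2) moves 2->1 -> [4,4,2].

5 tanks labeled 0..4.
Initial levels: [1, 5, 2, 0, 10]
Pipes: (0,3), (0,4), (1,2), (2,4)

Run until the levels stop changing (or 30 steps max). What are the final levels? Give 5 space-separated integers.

Answer: 2 5 3 4 4

Derivation:
Step 1: flows [0->3,4->0,1->2,4->2] -> levels [1 4 4 1 8]
Step 2: flows [0=3,4->0,1=2,4->2] -> levels [2 4 5 1 6]
Step 3: flows [0->3,4->0,2->1,4->2] -> levels [2 5 5 2 4]
Step 4: flows [0=3,4->0,1=2,2->4] -> levels [3 5 4 2 4]
Step 5: flows [0->3,4->0,1->2,2=4] -> levels [3 4 5 3 3]
Step 6: flows [0=3,0=4,2->1,2->4] -> levels [3 5 3 3 4]
Step 7: flows [0=3,4->0,1->2,4->2] -> levels [4 4 5 3 2]
Step 8: flows [0->3,0->4,2->1,2->4] -> levels [2 5 3 4 4]
Step 9: flows [3->0,4->0,1->2,4->2] -> levels [4 4 5 3 2]
  -> period-2 cycle: step 9 state = step 7 state; never stabilizes
  -> state at step 30: (30-7) mod 2 = 1, same as step 8 -> [2 5 3 4 4]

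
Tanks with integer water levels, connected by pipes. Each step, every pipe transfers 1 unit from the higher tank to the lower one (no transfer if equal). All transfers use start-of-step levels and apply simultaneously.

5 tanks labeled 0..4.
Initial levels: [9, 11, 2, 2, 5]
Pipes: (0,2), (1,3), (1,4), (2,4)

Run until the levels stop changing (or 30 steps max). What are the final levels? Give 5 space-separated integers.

Answer: 6 6 7 5 5

Derivation:
Step 1: flows [0->2,1->3,1->4,4->2] -> levels [8 9 4 3 5]
Step 2: flows [0->2,1->3,1->4,4->2] -> levels [7 7 6 4 5]
Step 3: flows [0->2,1->3,1->4,2->4] -> levels [6 5 6 5 7]
Step 4: flows [0=2,1=3,4->1,4->2] -> levels [6 6 7 5 5]
Step 5: flows [2->0,1->3,1->4,2->4] -> levels [7 4 5 6 7]
Step 6: flows [0->2,3->1,4->1,4->2] -> levels [6 6 7 5 5]
  -> period-2 cycle: step 6 state = step 4 state; never stabilizes
  -> state at step 30: (30-4) mod 2 = 0, same as step 4 -> [6 6 7 5 5]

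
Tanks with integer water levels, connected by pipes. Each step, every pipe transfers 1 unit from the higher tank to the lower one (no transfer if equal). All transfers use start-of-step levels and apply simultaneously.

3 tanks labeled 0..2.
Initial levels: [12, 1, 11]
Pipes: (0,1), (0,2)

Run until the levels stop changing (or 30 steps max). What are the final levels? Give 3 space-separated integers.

Step 1: flows [0->1,0->2] -> levels [10 2 12]
Step 2: flows [0->1,2->0] -> levels [10 3 11]
Step 3: flows [0->1,2->0] -> levels [10 4 10]
Step 4: flows [0->1,0=2] -> levels [9 5 10]
Step 5: flows [0->1,2->0] -> levels [9 6 9]
Step 6: flows [0->1,0=2] -> levels [8 7 9]
Step 7: flows [0->1,2->0] -> levels [8 8 8]
Step 8: flows [0=1,0=2] -> levels [8 8 8]
  -> stable (no change)

Answer: 8 8 8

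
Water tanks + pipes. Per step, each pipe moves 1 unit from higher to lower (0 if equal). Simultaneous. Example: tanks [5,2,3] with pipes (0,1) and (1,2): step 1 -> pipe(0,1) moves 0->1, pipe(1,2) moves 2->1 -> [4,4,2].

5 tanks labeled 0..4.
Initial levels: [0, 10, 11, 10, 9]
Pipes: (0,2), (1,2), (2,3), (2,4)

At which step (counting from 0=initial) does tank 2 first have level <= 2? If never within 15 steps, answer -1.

Answer: -1

Derivation:
Step 1: flows [2->0,2->1,2->3,2->4] -> levels [1 11 7 11 10]
Step 2: flows [2->0,1->2,3->2,4->2] -> levels [2 10 9 10 9]
Step 3: flows [2->0,1->2,3->2,2=4] -> levels [3 9 10 9 9]
Step 4: flows [2->0,2->1,2->3,2->4] -> levels [4 10 6 10 10]
Step 5: flows [2->0,1->2,3->2,4->2] -> levels [5 9 8 9 9]
Step 6: flows [2->0,1->2,3->2,4->2] -> levels [6 8 10 8 8]
Step 7: flows [2->0,2->1,2->3,2->4] -> levels [7 9 6 9 9]
Step 8: flows [0->2,1->2,3->2,4->2] -> levels [6 8 10 8 8]
  -> period-2 cycle (repeats step 6); tank 2 never drops to <=2
Tank 2 never reaches <=2 within 15 steps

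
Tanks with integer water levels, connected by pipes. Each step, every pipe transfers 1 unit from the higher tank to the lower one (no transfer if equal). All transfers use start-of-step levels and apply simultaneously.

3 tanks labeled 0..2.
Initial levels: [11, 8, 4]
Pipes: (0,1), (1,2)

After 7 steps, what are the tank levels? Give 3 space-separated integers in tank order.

Step 1: flows [0->1,1->2] -> levels [10 8 5]
Step 2: flows [0->1,1->2] -> levels [9 8 6]
Step 3: flows [0->1,1->2] -> levels [8 8 7]
Step 4: flows [0=1,1->2] -> levels [8 7 8]
Step 5: flows [0->1,2->1] -> levels [7 9 7]
Step 6: flows [1->0,1->2] -> levels [8 7 8]
  -> period-2 cycle: step 6 state = step 4 state
  -> state at step 7: (7-4) mod 2 = 1, same as step 5 -> [7 9 7]

Answer: 7 9 7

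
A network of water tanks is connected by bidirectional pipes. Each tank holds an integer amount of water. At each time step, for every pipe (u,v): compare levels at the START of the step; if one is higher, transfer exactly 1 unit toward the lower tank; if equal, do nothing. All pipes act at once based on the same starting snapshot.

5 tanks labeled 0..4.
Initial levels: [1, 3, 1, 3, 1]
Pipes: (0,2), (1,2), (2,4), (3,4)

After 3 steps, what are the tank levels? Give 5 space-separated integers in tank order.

Step 1: flows [0=2,1->2,2=4,3->4] -> levels [1 2 2 2 2]
Step 2: flows [2->0,1=2,2=4,3=4] -> levels [2 2 1 2 2]
Step 3: flows [0->2,1->2,4->2,3=4] -> levels [1 1 4 2 1]

Answer: 1 1 4 2 1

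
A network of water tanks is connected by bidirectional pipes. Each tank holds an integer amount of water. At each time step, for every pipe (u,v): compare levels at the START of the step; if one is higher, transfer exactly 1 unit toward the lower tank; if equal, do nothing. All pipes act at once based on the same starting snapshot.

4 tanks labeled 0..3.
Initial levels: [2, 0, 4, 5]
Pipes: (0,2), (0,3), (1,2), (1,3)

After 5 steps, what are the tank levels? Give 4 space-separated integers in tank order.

Answer: 4 3 2 2

Derivation:
Step 1: flows [2->0,3->0,2->1,3->1] -> levels [4 2 2 3]
Step 2: flows [0->2,0->3,1=2,3->1] -> levels [2 3 3 3]
Step 3: flows [2->0,3->0,1=2,1=3] -> levels [4 3 2 2]
Step 4: flows [0->2,0->3,1->2,1->3] -> levels [2 1 4 4]
Step 5: flows [2->0,3->0,2->1,3->1] -> levels [4 3 2 2]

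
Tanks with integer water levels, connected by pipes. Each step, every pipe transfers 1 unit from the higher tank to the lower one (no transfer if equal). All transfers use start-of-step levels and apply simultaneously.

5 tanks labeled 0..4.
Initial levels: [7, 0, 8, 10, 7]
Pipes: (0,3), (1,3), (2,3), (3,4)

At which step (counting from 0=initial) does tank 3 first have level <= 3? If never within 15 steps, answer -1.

Answer: -1

Derivation:
Step 1: flows [3->0,3->1,3->2,3->4] -> levels [8 1 9 6 8]
Step 2: flows [0->3,3->1,2->3,4->3] -> levels [7 2 8 8 7]
Step 3: flows [3->0,3->1,2=3,3->4] -> levels [8 3 8 5 8]
Step 4: flows [0->3,3->1,2->3,4->3] -> levels [7 4 7 7 7]
Step 5: flows [0=3,3->1,2=3,3=4] -> levels [7 5 7 6 7]
Step 6: flows [0->3,3->1,2->3,4->3] -> levels [6 6 6 8 6]
Step 7: flows [3->0,3->1,3->2,3->4] -> levels [7 7 7 4 7]
Step 8: flows [0->3,1->3,2->3,4->3] -> levels [6 6 6 8 6]
  -> period-2 cycle (repeats step 6); tank 3 never drops to <=3
Tank 3 never reaches <=3 within 15 steps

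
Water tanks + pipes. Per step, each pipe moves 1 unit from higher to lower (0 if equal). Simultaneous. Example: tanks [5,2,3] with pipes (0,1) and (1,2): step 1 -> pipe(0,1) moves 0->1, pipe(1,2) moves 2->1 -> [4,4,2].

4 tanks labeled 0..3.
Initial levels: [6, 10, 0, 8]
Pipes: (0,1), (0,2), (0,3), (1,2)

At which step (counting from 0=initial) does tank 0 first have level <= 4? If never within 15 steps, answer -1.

Answer: -1

Derivation:
Step 1: flows [1->0,0->2,3->0,1->2] -> levels [7 8 2 7]
Step 2: flows [1->0,0->2,0=3,1->2] -> levels [7 6 4 7]
Step 3: flows [0->1,0->2,0=3,1->2] -> levels [5 6 6 7]
Step 4: flows [1->0,2->0,3->0,1=2] -> levels [8 5 5 6]
Step 5: flows [0->1,0->2,0->3,1=2] -> levels [5 6 6 7]
  -> period-2 cycle (repeats step 3); tank 0 never drops to <=4
Tank 0 never reaches <=4 within 15 steps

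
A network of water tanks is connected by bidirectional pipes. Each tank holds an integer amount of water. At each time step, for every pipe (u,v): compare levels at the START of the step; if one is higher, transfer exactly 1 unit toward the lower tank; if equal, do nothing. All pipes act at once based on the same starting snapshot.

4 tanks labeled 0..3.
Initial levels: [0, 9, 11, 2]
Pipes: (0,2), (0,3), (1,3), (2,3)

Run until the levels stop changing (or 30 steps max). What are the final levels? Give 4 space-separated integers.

Answer: 6 6 6 4

Derivation:
Step 1: flows [2->0,3->0,1->3,2->3] -> levels [2 8 9 3]
Step 2: flows [2->0,3->0,1->3,2->3] -> levels [4 7 7 4]
Step 3: flows [2->0,0=3,1->3,2->3] -> levels [5 6 5 6]
Step 4: flows [0=2,3->0,1=3,3->2] -> levels [6 6 6 4]
Step 5: flows [0=2,0->3,1->3,2->3] -> levels [5 5 5 7]
Step 6: flows [0=2,3->0,3->1,3->2] -> levels [6 6 6 4]
  -> period-2 cycle: step 6 state = step 4 state; never stabilizes
  -> state at step 30: (30-4) mod 2 = 0, same as step 4 -> [6 6 6 4]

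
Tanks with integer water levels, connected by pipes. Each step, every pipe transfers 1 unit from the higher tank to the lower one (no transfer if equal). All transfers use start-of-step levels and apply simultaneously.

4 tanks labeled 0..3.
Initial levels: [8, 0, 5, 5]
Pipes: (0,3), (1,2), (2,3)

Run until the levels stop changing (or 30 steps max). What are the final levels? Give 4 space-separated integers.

Answer: 4 5 3 6

Derivation:
Step 1: flows [0->3,2->1,2=3] -> levels [7 1 4 6]
Step 2: flows [0->3,2->1,3->2] -> levels [6 2 4 6]
Step 3: flows [0=3,2->1,3->2] -> levels [6 3 4 5]
Step 4: flows [0->3,2->1,3->2] -> levels [5 4 4 5]
Step 5: flows [0=3,1=2,3->2] -> levels [5 4 5 4]
Step 6: flows [0->3,2->1,2->3] -> levels [4 5 3 6]
Step 7: flows [3->0,1->2,3->2] -> levels [5 4 5 4]
  -> period-2 cycle: step 7 state = step 5 state; never stabilizes
  -> state at step 30: (30-5) mod 2 = 1, same as step 6 -> [4 5 3 6]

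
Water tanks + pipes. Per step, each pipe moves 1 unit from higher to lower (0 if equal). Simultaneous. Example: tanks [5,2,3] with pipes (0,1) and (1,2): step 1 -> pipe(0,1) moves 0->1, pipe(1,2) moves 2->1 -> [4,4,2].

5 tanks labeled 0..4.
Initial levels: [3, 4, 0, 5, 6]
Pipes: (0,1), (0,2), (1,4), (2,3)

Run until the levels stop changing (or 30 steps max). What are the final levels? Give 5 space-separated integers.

Answer: 3 5 4 3 3

Derivation:
Step 1: flows [1->0,0->2,4->1,3->2] -> levels [3 4 2 4 5]
Step 2: flows [1->0,0->2,4->1,3->2] -> levels [3 4 4 3 4]
Step 3: flows [1->0,2->0,1=4,2->3] -> levels [5 3 2 4 4]
Step 4: flows [0->1,0->2,4->1,3->2] -> levels [3 5 4 3 3]
Step 5: flows [1->0,2->0,1->4,2->3] -> levels [5 3 2 4 4]
  -> period-2 cycle: step 5 state = step 3 state; never stabilizes
  -> state at step 30: (30-3) mod 2 = 1, same as step 4 -> [3 5 4 3 3]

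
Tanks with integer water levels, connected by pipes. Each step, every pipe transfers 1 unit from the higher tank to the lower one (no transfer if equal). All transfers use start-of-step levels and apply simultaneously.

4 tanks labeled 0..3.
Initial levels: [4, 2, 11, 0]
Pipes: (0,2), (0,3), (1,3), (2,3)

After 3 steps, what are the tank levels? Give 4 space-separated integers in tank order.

Answer: 5 3 5 4

Derivation:
Step 1: flows [2->0,0->3,1->3,2->3] -> levels [4 1 9 3]
Step 2: flows [2->0,0->3,3->1,2->3] -> levels [4 2 7 4]
Step 3: flows [2->0,0=3,3->1,2->3] -> levels [5 3 5 4]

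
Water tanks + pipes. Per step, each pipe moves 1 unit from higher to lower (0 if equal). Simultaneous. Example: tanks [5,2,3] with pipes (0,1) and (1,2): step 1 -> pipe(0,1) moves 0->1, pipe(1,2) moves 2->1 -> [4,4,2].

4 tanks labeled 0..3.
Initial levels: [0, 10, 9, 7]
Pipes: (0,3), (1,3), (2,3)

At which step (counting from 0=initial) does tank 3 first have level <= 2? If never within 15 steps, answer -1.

Step 1: flows [3->0,1->3,2->3] -> levels [1 9 8 8]
Step 2: flows [3->0,1->3,2=3] -> levels [2 8 8 8]
Step 3: flows [3->0,1=3,2=3] -> levels [3 8 8 7]
Step 4: flows [3->0,1->3,2->3] -> levels [4 7 7 8]
Step 5: flows [3->0,3->1,3->2] -> levels [5 8 8 5]
Step 6: flows [0=3,1->3,2->3] -> levels [5 7 7 7]
Step 7: flows [3->0,1=3,2=3] -> levels [6 7 7 6]
Step 8: flows [0=3,1->3,2->3] -> levels [6 6 6 8]
Step 9: flows [3->0,3->1,3->2] -> levels [7 7 7 5]
Step 10: flows [0->3,1->3,2->3] -> levels [6 6 6 8]
  -> period-2 cycle (repeats step 8); tank 3 never drops to <=2
Tank 3 never reaches <=2 within 15 steps

Answer: -1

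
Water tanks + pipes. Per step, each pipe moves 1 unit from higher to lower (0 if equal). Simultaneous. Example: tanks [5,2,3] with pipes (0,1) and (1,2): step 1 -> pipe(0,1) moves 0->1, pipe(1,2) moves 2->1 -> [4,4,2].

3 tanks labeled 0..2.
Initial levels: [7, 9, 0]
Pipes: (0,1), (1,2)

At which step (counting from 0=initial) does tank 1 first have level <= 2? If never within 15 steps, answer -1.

Answer: -1

Derivation:
Step 1: flows [1->0,1->2] -> levels [8 7 1]
Step 2: flows [0->1,1->2] -> levels [7 7 2]
Step 3: flows [0=1,1->2] -> levels [7 6 3]
Step 4: flows [0->1,1->2] -> levels [6 6 4]
Step 5: flows [0=1,1->2] -> levels [6 5 5]
Step 6: flows [0->1,1=2] -> levels [5 6 5]
Step 7: flows [1->0,1->2] -> levels [6 4 6]
Step 8: flows [0->1,2->1] -> levels [5 6 5]
  -> period-2 cycle (repeats step 6); tank 1 never drops to <=2
Tank 1 never reaches <=2 within 15 steps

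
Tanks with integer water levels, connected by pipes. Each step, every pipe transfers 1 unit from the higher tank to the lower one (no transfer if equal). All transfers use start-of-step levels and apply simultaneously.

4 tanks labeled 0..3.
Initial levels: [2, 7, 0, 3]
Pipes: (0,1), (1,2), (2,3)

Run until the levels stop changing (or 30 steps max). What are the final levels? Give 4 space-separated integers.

Step 1: flows [1->0,1->2,3->2] -> levels [3 5 2 2]
Step 2: flows [1->0,1->2,2=3] -> levels [4 3 3 2]
Step 3: flows [0->1,1=2,2->3] -> levels [3 4 2 3]
Step 4: flows [1->0,1->2,3->2] -> levels [4 2 4 2]
Step 5: flows [0->1,2->1,2->3] -> levels [3 4 2 3]
  -> period-2 cycle: step 5 state = step 3 state; never stabilizes
  -> state at step 30: (30-3) mod 2 = 1, same as step 4 -> [4 2 4 2]

Answer: 4 2 4 2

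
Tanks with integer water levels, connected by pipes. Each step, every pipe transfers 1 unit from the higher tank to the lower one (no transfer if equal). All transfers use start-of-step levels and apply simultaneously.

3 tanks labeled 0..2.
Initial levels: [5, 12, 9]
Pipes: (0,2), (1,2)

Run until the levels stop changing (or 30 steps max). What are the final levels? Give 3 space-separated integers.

Answer: 9 9 8

Derivation:
Step 1: flows [2->0,1->2] -> levels [6 11 9]
Step 2: flows [2->0,1->2] -> levels [7 10 9]
Step 3: flows [2->0,1->2] -> levels [8 9 9]
Step 4: flows [2->0,1=2] -> levels [9 9 8]
Step 5: flows [0->2,1->2] -> levels [8 8 10]
Step 6: flows [2->0,2->1] -> levels [9 9 8]
  -> period-2 cycle: step 6 state = step 4 state; never stabilizes
  -> state at step 30: (30-4) mod 2 = 0, same as step 4 -> [9 9 8]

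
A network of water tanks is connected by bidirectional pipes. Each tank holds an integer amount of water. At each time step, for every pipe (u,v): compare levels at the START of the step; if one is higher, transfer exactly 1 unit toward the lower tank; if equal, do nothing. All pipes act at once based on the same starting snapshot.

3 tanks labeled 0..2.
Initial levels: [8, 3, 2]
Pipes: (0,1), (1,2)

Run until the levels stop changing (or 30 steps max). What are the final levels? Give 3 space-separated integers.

Step 1: flows [0->1,1->2] -> levels [7 3 3]
Step 2: flows [0->1,1=2] -> levels [6 4 3]
Step 3: flows [0->1,1->2] -> levels [5 4 4]
Step 4: flows [0->1,1=2] -> levels [4 5 4]
Step 5: flows [1->0,1->2] -> levels [5 3 5]
Step 6: flows [0->1,2->1] -> levels [4 5 4]
  -> period-2 cycle: step 6 state = step 4 state; never stabilizes
  -> state at step 30: (30-4) mod 2 = 0, same as step 4 -> [4 5 4]

Answer: 4 5 4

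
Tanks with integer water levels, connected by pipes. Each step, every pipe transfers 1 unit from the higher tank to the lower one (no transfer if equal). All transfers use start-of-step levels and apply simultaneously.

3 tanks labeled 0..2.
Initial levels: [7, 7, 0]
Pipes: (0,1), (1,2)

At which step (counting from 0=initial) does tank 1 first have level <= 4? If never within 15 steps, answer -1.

Step 1: flows [0=1,1->2] -> levels [7 6 1]
Step 2: flows [0->1,1->2] -> levels [6 6 2]
Step 3: flows [0=1,1->2] -> levels [6 5 3]
Step 4: flows [0->1,1->2] -> levels [5 5 4]
Step 5: flows [0=1,1->2] -> levels [5 4 5]
Tank 1 first reaches <=4 at step 5

Answer: 5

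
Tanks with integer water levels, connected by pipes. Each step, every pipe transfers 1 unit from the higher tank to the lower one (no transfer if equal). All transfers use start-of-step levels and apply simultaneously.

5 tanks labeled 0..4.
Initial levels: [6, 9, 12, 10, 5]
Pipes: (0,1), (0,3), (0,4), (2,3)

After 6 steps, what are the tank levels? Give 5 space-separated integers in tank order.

Answer: 10 7 10 8 7

Derivation:
Step 1: flows [1->0,3->0,0->4,2->3] -> levels [7 8 11 10 6]
Step 2: flows [1->0,3->0,0->4,2->3] -> levels [8 7 10 10 7]
Step 3: flows [0->1,3->0,0->4,2=3] -> levels [7 8 10 9 8]
Step 4: flows [1->0,3->0,4->0,2->3] -> levels [10 7 9 9 7]
Step 5: flows [0->1,0->3,0->4,2=3] -> levels [7 8 9 10 8]
Step 6: flows [1->0,3->0,4->0,3->2] -> levels [10 7 10 8 7]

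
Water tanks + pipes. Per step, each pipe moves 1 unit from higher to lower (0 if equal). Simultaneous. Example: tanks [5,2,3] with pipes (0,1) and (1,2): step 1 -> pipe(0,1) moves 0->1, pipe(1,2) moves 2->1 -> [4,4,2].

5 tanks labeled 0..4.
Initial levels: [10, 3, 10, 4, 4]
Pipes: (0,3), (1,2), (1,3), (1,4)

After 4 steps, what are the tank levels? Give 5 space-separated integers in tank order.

Step 1: flows [0->3,2->1,3->1,4->1] -> levels [9 6 9 4 3]
Step 2: flows [0->3,2->1,1->3,1->4] -> levels [8 5 8 6 4]
Step 3: flows [0->3,2->1,3->1,1->4] -> levels [7 6 7 6 5]
Step 4: flows [0->3,2->1,1=3,1->4] -> levels [6 6 6 7 6]

Answer: 6 6 6 7 6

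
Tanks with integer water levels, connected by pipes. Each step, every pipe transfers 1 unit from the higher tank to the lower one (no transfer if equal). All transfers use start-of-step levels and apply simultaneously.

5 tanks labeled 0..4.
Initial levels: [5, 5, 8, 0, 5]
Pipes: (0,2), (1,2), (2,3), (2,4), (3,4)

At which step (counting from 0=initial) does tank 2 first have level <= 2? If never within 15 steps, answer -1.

Answer: 3

Derivation:
Step 1: flows [2->0,2->1,2->3,2->4,4->3] -> levels [6 6 4 2 5]
Step 2: flows [0->2,1->2,2->3,4->2,4->3] -> levels [5 5 6 4 3]
Step 3: flows [2->0,2->1,2->3,2->4,3->4] -> levels [6 6 2 4 5]
Tank 2 first reaches <=2 at step 3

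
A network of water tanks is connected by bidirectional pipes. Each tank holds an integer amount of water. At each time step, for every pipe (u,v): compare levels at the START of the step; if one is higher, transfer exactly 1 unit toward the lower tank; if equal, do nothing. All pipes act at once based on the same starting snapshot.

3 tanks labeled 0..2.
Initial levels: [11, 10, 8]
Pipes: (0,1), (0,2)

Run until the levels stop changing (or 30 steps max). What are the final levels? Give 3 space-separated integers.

Step 1: flows [0->1,0->2] -> levels [9 11 9]
Step 2: flows [1->0,0=2] -> levels [10 10 9]
Step 3: flows [0=1,0->2] -> levels [9 10 10]
Step 4: flows [1->0,2->0] -> levels [11 9 9]
Step 5: flows [0->1,0->2] -> levels [9 10 10]
  -> period-2 cycle: step 5 state = step 3 state; never stabilizes
  -> state at step 30: (30-3) mod 2 = 1, same as step 4 -> [11 9 9]

Answer: 11 9 9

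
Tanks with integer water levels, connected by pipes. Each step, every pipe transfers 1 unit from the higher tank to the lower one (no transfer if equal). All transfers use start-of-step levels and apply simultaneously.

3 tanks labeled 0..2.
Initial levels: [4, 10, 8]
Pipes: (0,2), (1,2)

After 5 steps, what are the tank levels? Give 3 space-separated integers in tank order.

Step 1: flows [2->0,1->2] -> levels [5 9 8]
Step 2: flows [2->0,1->2] -> levels [6 8 8]
Step 3: flows [2->0,1=2] -> levels [7 8 7]
Step 4: flows [0=2,1->2] -> levels [7 7 8]
Step 5: flows [2->0,2->1] -> levels [8 8 6]

Answer: 8 8 6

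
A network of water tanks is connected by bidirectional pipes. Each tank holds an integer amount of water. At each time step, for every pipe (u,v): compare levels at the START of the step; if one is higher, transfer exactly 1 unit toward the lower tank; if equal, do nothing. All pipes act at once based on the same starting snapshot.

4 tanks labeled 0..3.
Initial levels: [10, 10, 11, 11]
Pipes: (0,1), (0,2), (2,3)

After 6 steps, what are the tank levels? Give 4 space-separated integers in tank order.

Step 1: flows [0=1,2->0,2=3] -> levels [11 10 10 11]
Step 2: flows [0->1,0->2,3->2] -> levels [9 11 12 10]
Step 3: flows [1->0,2->0,2->3] -> levels [11 10 10 11]
  -> period-2 cycle: step 3 state = step 1 state
  -> state at step 6: (6-1) mod 2 = 1, same as step 2 -> [9 11 12 10]

Answer: 9 11 12 10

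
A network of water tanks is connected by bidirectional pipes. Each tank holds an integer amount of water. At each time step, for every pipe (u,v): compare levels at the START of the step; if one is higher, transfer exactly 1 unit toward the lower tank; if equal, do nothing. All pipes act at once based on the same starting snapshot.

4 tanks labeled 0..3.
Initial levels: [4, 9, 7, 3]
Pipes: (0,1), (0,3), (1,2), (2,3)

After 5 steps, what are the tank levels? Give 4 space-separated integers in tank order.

Step 1: flows [1->0,0->3,1->2,2->3] -> levels [4 7 7 5]
Step 2: flows [1->0,3->0,1=2,2->3] -> levels [6 6 6 5]
Step 3: flows [0=1,0->3,1=2,2->3] -> levels [5 6 5 7]
Step 4: flows [1->0,3->0,1->2,3->2] -> levels [7 4 7 5]
Step 5: flows [0->1,0->3,2->1,2->3] -> levels [5 6 5 7]

Answer: 5 6 5 7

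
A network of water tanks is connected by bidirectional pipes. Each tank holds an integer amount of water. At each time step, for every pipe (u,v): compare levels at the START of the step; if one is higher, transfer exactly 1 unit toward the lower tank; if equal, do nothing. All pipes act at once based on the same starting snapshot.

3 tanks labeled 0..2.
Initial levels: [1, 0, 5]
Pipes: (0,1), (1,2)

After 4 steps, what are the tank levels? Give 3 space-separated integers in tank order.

Answer: 2 2 2

Derivation:
Step 1: flows [0->1,2->1] -> levels [0 2 4]
Step 2: flows [1->0,2->1] -> levels [1 2 3]
Step 3: flows [1->0,2->1] -> levels [2 2 2]
Step 4: flows [0=1,1=2] -> levels [2 2 2]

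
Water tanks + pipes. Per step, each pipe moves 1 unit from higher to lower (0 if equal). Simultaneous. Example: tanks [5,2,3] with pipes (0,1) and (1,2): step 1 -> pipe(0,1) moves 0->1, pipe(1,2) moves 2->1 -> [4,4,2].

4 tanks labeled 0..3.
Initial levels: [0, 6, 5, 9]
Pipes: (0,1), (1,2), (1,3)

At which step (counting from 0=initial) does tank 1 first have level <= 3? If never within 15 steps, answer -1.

Answer: 5

Derivation:
Step 1: flows [1->0,1->2,3->1] -> levels [1 5 6 8]
Step 2: flows [1->0,2->1,3->1] -> levels [2 6 5 7]
Step 3: flows [1->0,1->2,3->1] -> levels [3 5 6 6]
Step 4: flows [1->0,2->1,3->1] -> levels [4 6 5 5]
Step 5: flows [1->0,1->2,1->3] -> levels [5 3 6 6]
Tank 1 first reaches <=3 at step 5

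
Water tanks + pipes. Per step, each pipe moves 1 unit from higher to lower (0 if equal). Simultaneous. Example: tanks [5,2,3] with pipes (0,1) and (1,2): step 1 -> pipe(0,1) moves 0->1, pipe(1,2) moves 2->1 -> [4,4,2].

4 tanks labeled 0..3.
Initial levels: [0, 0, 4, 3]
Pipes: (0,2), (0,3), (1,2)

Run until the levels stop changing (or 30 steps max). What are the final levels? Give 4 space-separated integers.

Answer: 3 2 1 1

Derivation:
Step 1: flows [2->0,3->0,2->1] -> levels [2 1 2 2]
Step 2: flows [0=2,0=3,2->1] -> levels [2 2 1 2]
Step 3: flows [0->2,0=3,1->2] -> levels [1 1 3 2]
Step 4: flows [2->0,3->0,2->1] -> levels [3 2 1 1]
Step 5: flows [0->2,0->3,1->2] -> levels [1 1 3 2]
  -> period-2 cycle: step 5 state = step 3 state; never stabilizes
  -> state at step 30: (30-3) mod 2 = 1, same as step 4 -> [3 2 1 1]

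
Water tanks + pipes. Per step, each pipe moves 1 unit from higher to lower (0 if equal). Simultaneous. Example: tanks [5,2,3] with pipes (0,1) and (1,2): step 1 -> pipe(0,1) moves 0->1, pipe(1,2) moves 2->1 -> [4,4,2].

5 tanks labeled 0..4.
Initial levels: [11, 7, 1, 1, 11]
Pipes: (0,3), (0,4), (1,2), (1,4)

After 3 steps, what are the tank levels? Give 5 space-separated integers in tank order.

Answer: 8 7 4 4 8

Derivation:
Step 1: flows [0->3,0=4,1->2,4->1] -> levels [10 7 2 2 10]
Step 2: flows [0->3,0=4,1->2,4->1] -> levels [9 7 3 3 9]
Step 3: flows [0->3,0=4,1->2,4->1] -> levels [8 7 4 4 8]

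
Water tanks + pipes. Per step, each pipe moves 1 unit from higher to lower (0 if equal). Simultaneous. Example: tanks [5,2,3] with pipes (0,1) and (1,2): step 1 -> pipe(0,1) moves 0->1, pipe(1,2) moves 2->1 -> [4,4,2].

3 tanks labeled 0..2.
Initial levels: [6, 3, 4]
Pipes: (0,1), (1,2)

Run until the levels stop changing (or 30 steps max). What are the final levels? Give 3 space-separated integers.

Answer: 5 3 5

Derivation:
Step 1: flows [0->1,2->1] -> levels [5 5 3]
Step 2: flows [0=1,1->2] -> levels [5 4 4]
Step 3: flows [0->1,1=2] -> levels [4 5 4]
Step 4: flows [1->0,1->2] -> levels [5 3 5]
Step 5: flows [0->1,2->1] -> levels [4 5 4]
  -> period-2 cycle: step 5 state = step 3 state; never stabilizes
  -> state at step 30: (30-3) mod 2 = 1, same as step 4 -> [5 3 5]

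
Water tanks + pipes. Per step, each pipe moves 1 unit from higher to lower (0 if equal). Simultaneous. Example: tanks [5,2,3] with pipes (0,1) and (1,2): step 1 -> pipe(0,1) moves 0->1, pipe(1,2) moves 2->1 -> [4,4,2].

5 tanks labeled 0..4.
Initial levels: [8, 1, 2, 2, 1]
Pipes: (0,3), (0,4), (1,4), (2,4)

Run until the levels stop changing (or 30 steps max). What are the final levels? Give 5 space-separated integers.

Step 1: flows [0->3,0->4,1=4,2->4] -> levels [6 1 1 3 3]
Step 2: flows [0->3,0->4,4->1,4->2] -> levels [4 2 2 4 2]
Step 3: flows [0=3,0->4,1=4,2=4] -> levels [3 2 2 4 3]
Step 4: flows [3->0,0=4,4->1,4->2] -> levels [4 3 3 3 1]
Step 5: flows [0->3,0->4,1->4,2->4] -> levels [2 2 2 4 4]
Step 6: flows [3->0,4->0,4->1,4->2] -> levels [4 3 3 3 1]
  -> period-2 cycle: step 6 state = step 4 state; never stabilizes
  -> state at step 30: (30-4) mod 2 = 0, same as step 4 -> [4 3 3 3 1]

Answer: 4 3 3 3 1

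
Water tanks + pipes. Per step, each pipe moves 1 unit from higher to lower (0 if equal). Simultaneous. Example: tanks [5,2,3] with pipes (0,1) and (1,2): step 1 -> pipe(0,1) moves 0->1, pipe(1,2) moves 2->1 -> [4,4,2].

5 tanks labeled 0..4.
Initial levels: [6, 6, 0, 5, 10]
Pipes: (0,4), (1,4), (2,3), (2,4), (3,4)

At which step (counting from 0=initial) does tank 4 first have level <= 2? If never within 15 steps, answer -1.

Answer: -1

Derivation:
Step 1: flows [4->0,4->1,3->2,4->2,4->3] -> levels [7 7 2 5 6]
Step 2: flows [0->4,1->4,3->2,4->2,4->3] -> levels [6 6 4 5 6]
Step 3: flows [0=4,1=4,3->2,4->2,4->3] -> levels [6 6 6 5 4]
Step 4: flows [0->4,1->4,2->3,2->4,3->4] -> levels [5 5 4 5 8]
Step 5: flows [4->0,4->1,3->2,4->2,4->3] -> levels [6 6 6 5 4]
  -> period-2 cycle (repeats step 3); tank 4 never drops to <=2
Tank 4 never reaches <=2 within 15 steps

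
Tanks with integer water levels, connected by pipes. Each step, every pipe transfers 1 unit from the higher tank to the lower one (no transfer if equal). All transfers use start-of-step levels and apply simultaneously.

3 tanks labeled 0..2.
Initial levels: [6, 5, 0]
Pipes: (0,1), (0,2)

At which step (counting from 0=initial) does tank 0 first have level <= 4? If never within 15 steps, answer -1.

Answer: 1

Derivation:
Step 1: flows [0->1,0->2] -> levels [4 6 1]
Tank 0 first reaches <=4 at step 1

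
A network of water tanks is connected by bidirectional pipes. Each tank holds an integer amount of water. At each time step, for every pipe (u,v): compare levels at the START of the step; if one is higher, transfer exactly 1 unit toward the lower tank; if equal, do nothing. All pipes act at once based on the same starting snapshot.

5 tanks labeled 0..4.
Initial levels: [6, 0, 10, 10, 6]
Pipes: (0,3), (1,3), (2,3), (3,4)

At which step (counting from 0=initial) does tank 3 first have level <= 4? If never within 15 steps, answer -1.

Step 1: flows [3->0,3->1,2=3,3->4] -> levels [7 1 10 7 7]
Step 2: flows [0=3,3->1,2->3,3=4] -> levels [7 2 9 7 7]
Step 3: flows [0=3,3->1,2->3,3=4] -> levels [7 3 8 7 7]
Step 4: flows [0=3,3->1,2->3,3=4] -> levels [7 4 7 7 7]
Step 5: flows [0=3,3->1,2=3,3=4] -> levels [7 5 7 6 7]
Step 6: flows [0->3,3->1,2->3,4->3] -> levels [6 6 6 8 6]
Step 7: flows [3->0,3->1,3->2,3->4] -> levels [7 7 7 4 7]
Tank 3 first reaches <=4 at step 7

Answer: 7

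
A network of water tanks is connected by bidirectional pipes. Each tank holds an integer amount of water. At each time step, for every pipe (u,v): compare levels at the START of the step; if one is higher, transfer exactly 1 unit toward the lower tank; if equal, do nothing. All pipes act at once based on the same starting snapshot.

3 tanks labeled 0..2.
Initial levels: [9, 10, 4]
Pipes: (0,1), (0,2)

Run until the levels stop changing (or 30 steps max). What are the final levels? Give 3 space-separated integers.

Answer: 7 8 8

Derivation:
Step 1: flows [1->0,0->2] -> levels [9 9 5]
Step 2: flows [0=1,0->2] -> levels [8 9 6]
Step 3: flows [1->0,0->2] -> levels [8 8 7]
Step 4: flows [0=1,0->2] -> levels [7 8 8]
Step 5: flows [1->0,2->0] -> levels [9 7 7]
Step 6: flows [0->1,0->2] -> levels [7 8 8]
  -> period-2 cycle: step 6 state = step 4 state; never stabilizes
  -> state at step 30: (30-4) mod 2 = 0, same as step 4 -> [7 8 8]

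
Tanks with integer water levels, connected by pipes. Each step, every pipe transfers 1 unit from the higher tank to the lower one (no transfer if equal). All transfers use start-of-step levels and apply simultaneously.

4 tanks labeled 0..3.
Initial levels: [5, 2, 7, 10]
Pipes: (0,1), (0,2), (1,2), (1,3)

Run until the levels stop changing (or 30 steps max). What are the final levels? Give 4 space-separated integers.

Step 1: flows [0->1,2->0,2->1,3->1] -> levels [5 5 5 9]
Step 2: flows [0=1,0=2,1=2,3->1] -> levels [5 6 5 8]
Step 3: flows [1->0,0=2,1->2,3->1] -> levels [6 5 6 7]
Step 4: flows [0->1,0=2,2->1,3->1] -> levels [5 8 5 6]
Step 5: flows [1->0,0=2,1->2,1->3] -> levels [6 5 6 7]
  -> period-2 cycle: step 5 state = step 3 state; never stabilizes
  -> state at step 30: (30-3) mod 2 = 1, same as step 4 -> [5 8 5 6]

Answer: 5 8 5 6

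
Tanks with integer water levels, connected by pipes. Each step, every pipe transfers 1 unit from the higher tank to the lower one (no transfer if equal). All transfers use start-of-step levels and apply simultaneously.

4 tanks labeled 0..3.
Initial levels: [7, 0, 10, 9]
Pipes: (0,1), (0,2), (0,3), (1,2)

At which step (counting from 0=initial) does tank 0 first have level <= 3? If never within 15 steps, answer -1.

Step 1: flows [0->1,2->0,3->0,2->1] -> levels [8 2 8 8]
Step 2: flows [0->1,0=2,0=3,2->1] -> levels [7 4 7 8]
Step 3: flows [0->1,0=2,3->0,2->1] -> levels [7 6 6 7]
Step 4: flows [0->1,0->2,0=3,1=2] -> levels [5 7 7 7]
Step 5: flows [1->0,2->0,3->0,1=2] -> levels [8 6 6 6]
Step 6: flows [0->1,0->2,0->3,1=2] -> levels [5 7 7 7]
  -> period-2 cycle (repeats step 4); tank 0 never drops to <=3
Tank 0 never reaches <=3 within 15 steps

Answer: -1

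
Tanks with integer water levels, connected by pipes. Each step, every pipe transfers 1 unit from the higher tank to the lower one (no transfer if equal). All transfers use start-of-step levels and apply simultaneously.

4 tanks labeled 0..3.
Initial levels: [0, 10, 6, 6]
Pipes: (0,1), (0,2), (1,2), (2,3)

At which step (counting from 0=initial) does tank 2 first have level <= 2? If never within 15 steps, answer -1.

Answer: -1

Derivation:
Step 1: flows [1->0,2->0,1->2,2=3] -> levels [2 8 6 6]
Step 2: flows [1->0,2->0,1->2,2=3] -> levels [4 6 6 6]
Step 3: flows [1->0,2->0,1=2,2=3] -> levels [6 5 5 6]
Step 4: flows [0->1,0->2,1=2,3->2] -> levels [4 6 7 5]
Step 5: flows [1->0,2->0,2->1,2->3] -> levels [6 6 4 6]
Step 6: flows [0=1,0->2,1->2,3->2] -> levels [5 5 7 5]
Step 7: flows [0=1,2->0,2->1,2->3] -> levels [6 6 4 6]
  -> period-2 cycle (repeats step 5); tank 2 never drops to <=2
Tank 2 never reaches <=2 within 15 steps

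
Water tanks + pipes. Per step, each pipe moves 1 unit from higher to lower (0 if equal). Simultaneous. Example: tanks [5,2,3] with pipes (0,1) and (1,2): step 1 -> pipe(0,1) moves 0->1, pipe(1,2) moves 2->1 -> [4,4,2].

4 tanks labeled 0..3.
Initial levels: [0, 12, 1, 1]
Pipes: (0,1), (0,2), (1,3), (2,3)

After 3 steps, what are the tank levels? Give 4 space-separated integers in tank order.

Step 1: flows [1->0,2->0,1->3,2=3] -> levels [2 10 0 2]
Step 2: flows [1->0,0->2,1->3,3->2] -> levels [2 8 2 2]
Step 3: flows [1->0,0=2,1->3,2=3] -> levels [3 6 2 3]

Answer: 3 6 2 3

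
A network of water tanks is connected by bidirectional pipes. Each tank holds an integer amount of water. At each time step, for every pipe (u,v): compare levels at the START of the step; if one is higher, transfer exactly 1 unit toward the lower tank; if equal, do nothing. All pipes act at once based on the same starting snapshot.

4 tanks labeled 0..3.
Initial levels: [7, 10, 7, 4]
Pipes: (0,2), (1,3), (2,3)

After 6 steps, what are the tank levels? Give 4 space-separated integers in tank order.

Step 1: flows [0=2,1->3,2->3] -> levels [7 9 6 6]
Step 2: flows [0->2,1->3,2=3] -> levels [6 8 7 7]
Step 3: flows [2->0,1->3,2=3] -> levels [7 7 6 8]
Step 4: flows [0->2,3->1,3->2] -> levels [6 8 8 6]
Step 5: flows [2->0,1->3,2->3] -> levels [7 7 6 8]
  -> period-2 cycle: step 5 state = step 3 state
  -> state at step 6: (6-3) mod 2 = 1, same as step 4 -> [6 8 8 6]

Answer: 6 8 8 6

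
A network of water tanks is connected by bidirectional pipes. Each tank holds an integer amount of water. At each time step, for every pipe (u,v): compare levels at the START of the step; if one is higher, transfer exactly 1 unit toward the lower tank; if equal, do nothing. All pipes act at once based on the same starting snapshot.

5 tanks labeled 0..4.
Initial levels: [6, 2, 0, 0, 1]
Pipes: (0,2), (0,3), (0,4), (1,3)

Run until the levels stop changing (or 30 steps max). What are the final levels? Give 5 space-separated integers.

Step 1: flows [0->2,0->3,0->4,1->3] -> levels [3 1 1 2 2]
Step 2: flows [0->2,0->3,0->4,3->1] -> levels [0 2 2 2 3]
Step 3: flows [2->0,3->0,4->0,1=3] -> levels [3 2 1 1 2]
Step 4: flows [0->2,0->3,0->4,1->3] -> levels [0 1 2 3 3]
Step 5: flows [2->0,3->0,4->0,3->1] -> levels [3 2 1 1 2]
  -> period-2 cycle: step 5 state = step 3 state; never stabilizes
  -> state at step 30: (30-3) mod 2 = 1, same as step 4 -> [0 1 2 3 3]

Answer: 0 1 2 3 3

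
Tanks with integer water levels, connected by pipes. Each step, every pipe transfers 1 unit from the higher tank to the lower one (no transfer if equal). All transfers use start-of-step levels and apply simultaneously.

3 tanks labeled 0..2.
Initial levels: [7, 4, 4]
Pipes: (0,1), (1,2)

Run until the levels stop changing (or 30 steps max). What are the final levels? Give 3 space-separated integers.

Step 1: flows [0->1,1=2] -> levels [6 5 4]
Step 2: flows [0->1,1->2] -> levels [5 5 5]
Step 3: flows [0=1,1=2] -> levels [5 5 5]
  -> stable (no change)

Answer: 5 5 5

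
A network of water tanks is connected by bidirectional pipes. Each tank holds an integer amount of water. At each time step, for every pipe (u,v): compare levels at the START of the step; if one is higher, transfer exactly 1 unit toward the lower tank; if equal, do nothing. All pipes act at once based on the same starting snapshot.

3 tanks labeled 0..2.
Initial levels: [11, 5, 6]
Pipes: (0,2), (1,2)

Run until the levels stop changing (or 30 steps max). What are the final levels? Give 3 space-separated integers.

Step 1: flows [0->2,2->1] -> levels [10 6 6]
Step 2: flows [0->2,1=2] -> levels [9 6 7]
Step 3: flows [0->2,2->1] -> levels [8 7 7]
Step 4: flows [0->2,1=2] -> levels [7 7 8]
Step 5: flows [2->0,2->1] -> levels [8 8 6]
Step 6: flows [0->2,1->2] -> levels [7 7 8]
  -> period-2 cycle: step 6 state = step 4 state; never stabilizes
  -> state at step 30: (30-4) mod 2 = 0, same as step 4 -> [7 7 8]

Answer: 7 7 8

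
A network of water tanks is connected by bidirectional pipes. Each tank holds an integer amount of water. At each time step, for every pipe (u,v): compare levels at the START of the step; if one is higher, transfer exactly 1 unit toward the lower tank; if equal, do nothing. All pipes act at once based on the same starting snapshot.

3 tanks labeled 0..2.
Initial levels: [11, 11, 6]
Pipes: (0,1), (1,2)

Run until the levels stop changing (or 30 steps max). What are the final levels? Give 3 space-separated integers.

Answer: 9 10 9

Derivation:
Step 1: flows [0=1,1->2] -> levels [11 10 7]
Step 2: flows [0->1,1->2] -> levels [10 10 8]
Step 3: flows [0=1,1->2] -> levels [10 9 9]
Step 4: flows [0->1,1=2] -> levels [9 10 9]
Step 5: flows [1->0,1->2] -> levels [10 8 10]
Step 6: flows [0->1,2->1] -> levels [9 10 9]
  -> period-2 cycle: step 6 state = step 4 state; never stabilizes
  -> state at step 30: (30-4) mod 2 = 0, same as step 4 -> [9 10 9]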